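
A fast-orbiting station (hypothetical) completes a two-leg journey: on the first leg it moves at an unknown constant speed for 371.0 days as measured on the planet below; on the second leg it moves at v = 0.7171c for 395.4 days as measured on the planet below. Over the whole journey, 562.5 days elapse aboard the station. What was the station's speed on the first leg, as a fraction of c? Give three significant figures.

β = 0.634

Leg 1: speed unknown; τ_1 = 371.0/γ_1.
Leg 2: γ = 1/√(1 − 0.7171²) = 1/√0.4858 = 1.435; τ_2 = 395.4/1.435 = 275.6 days.
Total proper time: τ_1 + 275.6 = 562.5, so τ_1 = 562.5 − 275.6 = 286.9 days.
γ_1 = 371.0/286.9 = 1.293; β = √(1 − 1/γ²) = √0.4019.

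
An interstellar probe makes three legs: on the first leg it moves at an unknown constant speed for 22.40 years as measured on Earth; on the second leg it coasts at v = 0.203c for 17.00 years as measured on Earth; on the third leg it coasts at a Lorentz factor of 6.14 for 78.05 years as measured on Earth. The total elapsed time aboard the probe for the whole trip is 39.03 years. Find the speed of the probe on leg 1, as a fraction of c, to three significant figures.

Leg 1: speed unknown; τ_1 = 22.40/γ_1.
Leg 2: γ = 1/√(1 − 0.203²) = 1/√0.9588 = 1.021; τ_2 = 17.00/1.021 = 16.65 years.
Leg 3: γ = 6.14; τ_3 = 78.05/6.140 = 12.71 years.
Total proper time: τ_1 + 16.65 + 12.71 = 39.03, so τ_1 = 39.03 − 29.36 = 9.672 years.
γ_1 = 22.40/9.672 = 2.316; β = √(1 − 1/γ²) = √0.8136.

β = 0.902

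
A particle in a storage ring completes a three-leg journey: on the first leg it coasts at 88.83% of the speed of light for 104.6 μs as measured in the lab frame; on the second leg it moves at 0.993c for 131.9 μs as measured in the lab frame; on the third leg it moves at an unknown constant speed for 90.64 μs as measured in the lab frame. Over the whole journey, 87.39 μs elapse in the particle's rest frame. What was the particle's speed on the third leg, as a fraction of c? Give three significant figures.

Leg 1: β = 0.8883; γ = 1/√(1 − 0.8883²) = 1/√0.2109 = 2.177; τ_1 = 104.6/2.177 = 48.04 μs.
Leg 2: γ = 1/√(1 − 0.993²) = 1/√0.01395 = 8.466; τ_2 = 131.9/8.466 = 15.58 μs.
Leg 3: speed unknown; τ_3 = 90.64/γ_3.
Total proper time: 48.04 + 15.58 + τ_3 = 87.39, so τ_3 = 87.39 − 63.62 = 23.77 μs.
γ_3 = 90.64/23.77 = 3.813; β = √(1 − 1/γ²) = √0.9312.

β = 0.965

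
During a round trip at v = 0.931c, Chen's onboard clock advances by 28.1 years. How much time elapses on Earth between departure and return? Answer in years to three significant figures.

Δt = 77.0 years

γ = 1/√(1 − 0.931²) = 1/√0.1332 = 2.740
Earth-frame duration is the dilated interval: Δt = γτ = 2.740 × 28.1 years.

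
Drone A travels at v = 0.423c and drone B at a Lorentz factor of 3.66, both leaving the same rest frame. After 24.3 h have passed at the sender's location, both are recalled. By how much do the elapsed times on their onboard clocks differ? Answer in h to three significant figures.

A: γ = 1/√(1 − 0.423²) = 1/√0.8211 = 1.104; τ_A = 24.3/1.104 = 22.02 h.
B: γ = 3.66; τ_B = 24.3/3.660 = 6.639 h.

|τ_A − τ_B| = 15.4 h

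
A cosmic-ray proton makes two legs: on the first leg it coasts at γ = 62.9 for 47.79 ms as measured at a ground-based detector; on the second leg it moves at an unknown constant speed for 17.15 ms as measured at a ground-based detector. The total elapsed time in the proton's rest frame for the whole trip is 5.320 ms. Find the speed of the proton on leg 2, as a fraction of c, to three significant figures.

Leg 1: γ = 62.9; τ_1 = 47.79/62.90 = 0.7598 ms.
Leg 2: speed unknown; τ_2 = 17.15/γ_2.
Total proper time: 0.7598 + τ_2 = 5.320, so τ_2 = 5.320 − 0.7598 = 4.560 ms.
γ_2 = 17.15/4.560 = 3.761; β = √(1 − 1/γ²) = √0.9293.

β = 0.964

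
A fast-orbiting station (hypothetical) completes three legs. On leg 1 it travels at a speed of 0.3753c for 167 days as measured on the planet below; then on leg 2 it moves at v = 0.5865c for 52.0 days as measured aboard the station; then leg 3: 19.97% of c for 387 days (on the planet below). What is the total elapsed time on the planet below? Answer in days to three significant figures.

Δt = 618 days

Leg 1: 167 days is already measured on the planet below.
Leg 2: γ = 1/√(1 − 0.5865²) = 1/√0.6560 = 1.235; Δt_2 = 1.235 × 52.0 = 64.20 days.
Leg 3: 387 days is already measured on the planet below.
Total: 167.0 + 64.20 + 387.0 days.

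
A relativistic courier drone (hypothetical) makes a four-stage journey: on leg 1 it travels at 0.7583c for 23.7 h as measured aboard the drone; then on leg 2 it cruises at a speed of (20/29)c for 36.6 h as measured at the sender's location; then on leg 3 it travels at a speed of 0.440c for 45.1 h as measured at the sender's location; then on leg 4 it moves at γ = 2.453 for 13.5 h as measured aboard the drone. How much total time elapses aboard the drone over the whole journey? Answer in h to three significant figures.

Leg 1: 23.7 h is already measured aboard the drone.
Leg 2: γ = 1/√(1 − (20/29)²) = 29/21 ≈ 1.381; τ_2 = 36.6/1.381 = 26.50 h.
Leg 3: γ = 1/√(1 − 0.440²) = 1/√0.8064 = 1.114; τ_3 = 45.1/1.114 = 40.50 h.
Leg 4: 13.5 h is already measured aboard the drone.
Total: 23.70 + 26.50 + 40.50 + 13.50 h.

τ = 104 h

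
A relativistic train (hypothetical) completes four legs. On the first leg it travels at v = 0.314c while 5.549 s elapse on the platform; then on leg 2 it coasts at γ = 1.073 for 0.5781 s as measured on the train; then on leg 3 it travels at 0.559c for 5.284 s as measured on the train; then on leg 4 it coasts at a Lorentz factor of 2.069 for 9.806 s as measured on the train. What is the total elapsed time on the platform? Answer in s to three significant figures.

Leg 1: 5.549 s is already measured on the platform.
Leg 2: γ = 1.073; Δt_2 = 1.073 × 0.5781 = 0.6203 s.
Leg 3: γ = 1/√(1 − 0.559²) = 1/√0.6875 = 1.206; Δt_3 = 1.206 × 5.284 = 6.373 s.
Leg 4: γ = 2.069; Δt_4 = 2.069 × 9.806 = 20.29 s.
Total: 5.549 + 0.6203 + 6.373 + 20.29 s.

Δt = 32.8 s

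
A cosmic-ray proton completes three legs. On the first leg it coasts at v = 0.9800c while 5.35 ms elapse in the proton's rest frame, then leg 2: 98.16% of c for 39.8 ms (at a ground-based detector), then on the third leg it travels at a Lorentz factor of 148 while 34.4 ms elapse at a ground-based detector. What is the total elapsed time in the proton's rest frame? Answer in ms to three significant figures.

Leg 1: 5.35 ms is already measured in the proton's rest frame.
Leg 2: β = 0.9816; γ = 1/√(1 − 0.9816²) = 1/√0.03646 = 5.237; τ_2 = 39.8/5.237 = 7.600 ms.
Leg 3: γ = 148; τ_3 = 34.4/148.0 = 0.2324 ms.
Total: 5.350 + 7.600 + 0.2324 ms.

τ = 13.2 ms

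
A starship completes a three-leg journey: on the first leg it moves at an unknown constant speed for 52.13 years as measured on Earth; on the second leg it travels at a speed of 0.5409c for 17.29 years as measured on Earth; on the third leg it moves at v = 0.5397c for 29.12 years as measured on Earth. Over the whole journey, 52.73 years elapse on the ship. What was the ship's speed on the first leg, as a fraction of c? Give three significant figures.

β = 0.965

Leg 1: speed unknown; τ_1 = 52.13/γ_1.
Leg 2: γ = 1/√(1 − 0.5409²) = 1/√0.7074 = 1.189; τ_2 = 17.29/1.189 = 14.54 years.
Leg 3: γ = 1/√(1 − 0.5397²) = 1/√0.7087 = 1.188; τ_3 = 29.12/1.188 = 24.51 years.
Total proper time: τ_1 + 14.54 + 24.51 = 52.73, so τ_1 = 52.73 − 39.06 = 13.67 years.
γ_1 = 52.13/13.67 = 3.813; β = √(1 − 1/γ²) = √0.9312.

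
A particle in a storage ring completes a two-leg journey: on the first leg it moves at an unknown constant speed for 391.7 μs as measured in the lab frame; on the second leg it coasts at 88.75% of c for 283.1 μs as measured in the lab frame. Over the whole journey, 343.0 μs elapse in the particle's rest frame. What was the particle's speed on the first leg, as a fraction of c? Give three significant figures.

β = 0.840

Leg 1: speed unknown; τ_1 = 391.7/γ_1.
Leg 2: β = 0.8875; γ = 1/√(1 − 0.8875²) = 1/√0.2123 = 2.170; τ_2 = 283.1/2.170 = 130.5 μs.
Total proper time: τ_1 + 130.5 = 343.0, so τ_1 = 343.0 − 130.5 = 212.5 μs.
γ_1 = 391.7/212.5 = 1.843; β = √(1 − 1/γ²) = √0.7056.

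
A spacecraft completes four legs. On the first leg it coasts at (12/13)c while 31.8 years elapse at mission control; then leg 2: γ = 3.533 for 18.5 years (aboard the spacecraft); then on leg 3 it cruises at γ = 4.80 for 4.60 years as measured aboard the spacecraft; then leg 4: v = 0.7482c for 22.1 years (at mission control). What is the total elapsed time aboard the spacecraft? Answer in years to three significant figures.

Leg 1: γ = 1/√(1 − (12/13)²) = 13/5 = 2.600; τ_1 = 31.8/2.600 = 12.23 years.
Leg 2: 18.5 years is already measured aboard the spacecraft.
Leg 3: 4.60 years is already measured aboard the spacecraft.
Leg 4: γ = 1/√(1 − 0.7482²) = 1/√0.4402 = 1.507; τ_4 = 22.1/1.507 = 14.66 years.
Total: 12.23 + 18.50 + 4.600 + 14.66 years.

τ = 50.0 years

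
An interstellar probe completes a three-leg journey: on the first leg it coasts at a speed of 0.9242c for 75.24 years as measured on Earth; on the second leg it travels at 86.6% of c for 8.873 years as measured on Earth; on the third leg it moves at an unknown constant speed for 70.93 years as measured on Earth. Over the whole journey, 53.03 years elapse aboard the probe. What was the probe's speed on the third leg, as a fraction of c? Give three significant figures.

Leg 1: γ = 1/√(1 − 0.9242²) = 1/√0.1459 = 2.618; τ_1 = 75.24/2.618 = 28.73 years.
Leg 2: β = 0.866; γ = 1/√(1 − 0.866²) = 1/√0.2500 = 2.000; τ_2 = 8.873/2.000 = 4.437 years.
Leg 3: speed unknown; τ_3 = 70.93/γ_3.
Total proper time: 28.73 + 4.437 + τ_3 = 53.03, so τ_3 = 53.03 − 33.17 = 19.86 years.
γ_3 = 70.93/19.86 = 3.572; β = √(1 − 1/γ²) = √0.9216.

β = 0.960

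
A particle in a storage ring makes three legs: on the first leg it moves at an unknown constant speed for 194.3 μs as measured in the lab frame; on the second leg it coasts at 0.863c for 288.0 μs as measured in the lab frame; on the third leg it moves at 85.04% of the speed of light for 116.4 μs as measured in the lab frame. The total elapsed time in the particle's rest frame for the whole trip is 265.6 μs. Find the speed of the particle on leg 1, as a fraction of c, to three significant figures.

β = 0.953

Leg 1: speed unknown; τ_1 = 194.3/γ_1.
Leg 2: γ = 1/√(1 − 0.863²) = 1/√0.2552 = 1.979; τ_2 = 288.0/1.979 = 145.5 μs.
Leg 3: β = 0.8504; γ = 1/√(1 − 0.8504²) = 1/√0.2768 = 1.901; τ_3 = 116.4/1.901 = 61.24 μs.
Total proper time: τ_1 + 145.5 + 61.24 = 265.6, so τ_1 = 265.6 − 206.7 = 58.86 μs.
γ_1 = 194.3/58.86 = 3.301; β = √(1 − 1/γ²) = √0.9082.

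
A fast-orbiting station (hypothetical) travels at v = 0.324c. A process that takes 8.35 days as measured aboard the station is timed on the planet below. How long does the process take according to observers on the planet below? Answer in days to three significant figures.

γ = 1/√(1 − 0.324²) = 1/√0.8950 = 1.057
The interval measured aboard the station is the proper time (both events occur at the same place in that frame); the lab-frame interval is Δt = γτ = 1.057 × 8.35 days.

Δt = 8.83 days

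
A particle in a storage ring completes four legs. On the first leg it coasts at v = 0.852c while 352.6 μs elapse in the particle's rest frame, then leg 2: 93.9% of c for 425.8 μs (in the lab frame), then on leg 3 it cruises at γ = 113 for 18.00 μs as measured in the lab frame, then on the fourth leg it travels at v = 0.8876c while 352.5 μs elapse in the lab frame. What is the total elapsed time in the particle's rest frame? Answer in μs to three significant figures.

Leg 1: 352.6 μs is already measured in the particle's rest frame.
Leg 2: β = 0.939; γ = 1/√(1 − 0.939²) = 1/√0.1183 = 2.908; τ_2 = 425.8/2.908 = 146.4 μs.
Leg 3: γ = 113; τ_3 = 18.00/113.0 = 0.1593 μs.
Leg 4: γ = 1/√(1 − 0.8876²) = 1/√0.2122 = 2.171; τ_4 = 352.5/2.171 = 162.4 μs.
Total: 352.6 + 146.4 + 0.1593 + 162.4 μs.

τ = 662 μs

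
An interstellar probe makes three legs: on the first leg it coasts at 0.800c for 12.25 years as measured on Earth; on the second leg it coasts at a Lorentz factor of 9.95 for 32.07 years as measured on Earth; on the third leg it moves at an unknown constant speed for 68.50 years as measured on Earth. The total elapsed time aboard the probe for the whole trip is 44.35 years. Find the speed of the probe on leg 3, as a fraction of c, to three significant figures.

Leg 1: γ = 1/√(1 − 0.800²) = 5/3 ≈ 1.667; τ_1 = 12.25/1.667 = 7.350 years.
Leg 2: γ = 9.95; τ_2 = 32.07/9.950 = 3.223 years.
Leg 3: speed unknown; τ_3 = 68.50/γ_3.
Total proper time: 7.350 + 3.223 + τ_3 = 44.35, so τ_3 = 44.35 − 10.57 = 33.78 years.
γ_3 = 68.50/33.78 = 2.028; β = √(1 − 1/γ²) = √0.7569.

β = 0.870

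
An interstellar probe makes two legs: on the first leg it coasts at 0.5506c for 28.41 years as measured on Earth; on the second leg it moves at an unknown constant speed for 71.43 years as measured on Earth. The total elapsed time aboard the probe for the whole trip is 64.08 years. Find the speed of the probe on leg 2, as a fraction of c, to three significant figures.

β = 0.825

Leg 1: γ = 1/√(1 − 0.5506²) = 1/√0.6968 = 1.198; τ_1 = 28.41/1.198 = 23.72 years.
Leg 2: speed unknown; τ_2 = 71.43/γ_2.
Total proper time: 23.72 + τ_2 = 64.08, so τ_2 = 64.08 − 23.72 = 40.36 years.
γ_2 = 71.43/40.36 = 1.770; β = √(1 − 1/γ²) = √0.6807.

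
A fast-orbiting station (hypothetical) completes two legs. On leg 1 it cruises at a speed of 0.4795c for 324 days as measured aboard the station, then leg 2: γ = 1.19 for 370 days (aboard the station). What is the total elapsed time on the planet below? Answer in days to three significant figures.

Δt = 810 days

Leg 1: γ = 1/√(1 − 0.4795²) = 1/√0.7701 = 1.140; Δt_1 = 1.140 × 324 = 369.2 days.
Leg 2: γ = 1.19; Δt_2 = 1.190 × 370 = 440.3 days.
Total: 369.2 + 440.3 days.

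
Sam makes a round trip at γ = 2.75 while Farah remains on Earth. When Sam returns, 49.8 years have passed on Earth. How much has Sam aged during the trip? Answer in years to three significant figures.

τ = 18.1 years

γ = 2.75
Sam's clock measures proper time along the trip: τ = Δt/γ = 49.8/2.750 years.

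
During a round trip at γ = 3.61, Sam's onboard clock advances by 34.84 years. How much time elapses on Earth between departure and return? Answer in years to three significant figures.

Δt = 126 years

γ = 3.61
Earth-frame duration is the dilated interval: Δt = γτ = 3.610 × 34.84 years.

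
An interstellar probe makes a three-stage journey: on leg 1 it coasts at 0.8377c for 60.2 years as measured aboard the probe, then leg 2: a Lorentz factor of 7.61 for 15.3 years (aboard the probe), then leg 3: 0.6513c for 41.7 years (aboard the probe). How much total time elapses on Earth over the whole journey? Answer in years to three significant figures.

Δt = 282 years

Leg 1: γ = 1/√(1 − 0.8377²) = 1/√0.2983 = 1.831; Δt_1 = 1.831 × 60.2 = 110.2 years.
Leg 2: γ = 7.61; Δt_2 = 7.610 × 15.3 = 116.4 years.
Leg 3: γ = 1/√(1 − 0.6513²) = 1/√0.5758 = 1.318; Δt_3 = 1.318 × 41.7 = 54.95 years.
Total: 110.2 + 116.4 + 54.95 years.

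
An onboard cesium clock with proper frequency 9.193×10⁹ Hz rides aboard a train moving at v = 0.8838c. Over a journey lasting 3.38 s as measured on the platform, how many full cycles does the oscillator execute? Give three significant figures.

N = 1.45×10¹⁰

γ = 1/√(1 − 0.8838²) = 1/√0.2189 = 2.137
The oscillator's own cycle count is N = f × τ where τ is the proper time on the train. τ = Δt/γ = 3.38/2.137 = 1.581 s = 1.581×10⁰ s.
N = 9.193×10⁹ × 1.581×10⁰ = 1.454×10¹⁰.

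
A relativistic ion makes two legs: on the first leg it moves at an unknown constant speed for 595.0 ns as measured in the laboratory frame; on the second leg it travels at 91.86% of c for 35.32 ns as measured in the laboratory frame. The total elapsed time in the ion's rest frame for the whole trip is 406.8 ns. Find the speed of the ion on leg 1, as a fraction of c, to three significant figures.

Leg 1: speed unknown; τ_1 = 595.0/γ_1.
Leg 2: β = 0.9186; γ = 1/√(1 − 0.9186²) = 1/√0.1562 = 2.530; τ_2 = 35.32/2.530 = 13.96 ns.
Total proper time: τ_1 + 13.96 = 406.8, so τ_1 = 406.8 − 13.96 = 392.8 ns.
γ_1 = 595.0/392.8 = 1.515; β = √(1 − 1/γ²) = √0.5641.

β = 0.751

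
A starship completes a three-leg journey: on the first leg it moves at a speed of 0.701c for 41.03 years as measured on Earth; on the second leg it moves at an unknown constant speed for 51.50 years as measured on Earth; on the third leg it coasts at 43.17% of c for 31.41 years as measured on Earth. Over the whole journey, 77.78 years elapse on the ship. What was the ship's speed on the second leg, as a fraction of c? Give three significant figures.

Leg 1: γ = 1/√(1 − 0.701²) = 1/√0.5086 = 1.402; τ_1 = 41.03/1.402 = 29.26 years.
Leg 2: speed unknown; τ_2 = 51.50/γ_2.
Leg 3: β = 0.4317; γ = 1/√(1 − 0.4317²) = 1/√0.8136 = 1.109; τ_3 = 31.41/1.109 = 28.33 years.
Total proper time: 29.26 + τ_2 + 28.33 = 77.78, so τ_2 = 77.78 − 57.59 = 20.19 years.
γ_2 = 51.50/20.19 = 2.551; β = √(1 − 1/γ²) = √0.8464.

β = 0.920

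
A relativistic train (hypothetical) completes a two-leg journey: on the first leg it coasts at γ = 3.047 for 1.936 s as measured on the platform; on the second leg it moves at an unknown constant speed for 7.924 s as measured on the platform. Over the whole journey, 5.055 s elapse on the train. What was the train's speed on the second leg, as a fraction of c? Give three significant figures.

β = 0.830

Leg 1: γ = 3.047; τ_1 = 1.936/3.047 = 0.6354 s.
Leg 2: speed unknown; τ_2 = 7.924/γ_2.
Total proper time: 0.6354 + τ_2 = 5.055, so τ_2 = 5.055 − 0.6354 = 4.420 s.
γ_2 = 7.924/4.420 = 1.793; β = √(1 − 1/γ²) = √0.6889.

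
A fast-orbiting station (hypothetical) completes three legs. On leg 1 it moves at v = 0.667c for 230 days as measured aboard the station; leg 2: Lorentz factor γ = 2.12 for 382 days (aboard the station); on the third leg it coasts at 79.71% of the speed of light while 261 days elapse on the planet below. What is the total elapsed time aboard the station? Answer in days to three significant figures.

τ = 770 days

Leg 1: 230 days is already measured aboard the station.
Leg 2: 382 days is already measured aboard the station.
Leg 3: β = 0.7971; γ = 1/√(1 − 0.7971²) = 1/√0.3646 = 1.656; τ_3 = 261/1.656 = 157.6 days.
Total: 230.0 + 382.0 + 157.6 days.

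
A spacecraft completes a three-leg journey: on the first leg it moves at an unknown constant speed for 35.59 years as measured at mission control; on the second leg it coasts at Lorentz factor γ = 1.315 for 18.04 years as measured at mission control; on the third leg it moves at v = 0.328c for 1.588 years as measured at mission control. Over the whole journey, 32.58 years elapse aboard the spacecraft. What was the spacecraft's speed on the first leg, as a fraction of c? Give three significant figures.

Leg 1: speed unknown; τ_1 = 35.59/γ_1.
Leg 2: γ = 1.315; τ_2 = 18.04/1.315 = 13.72 years.
Leg 3: γ = 1/√(1 − 0.328²) = 1/√0.8924 = 1.059; τ_3 = 1.588/1.059 = 1.500 years.
Total proper time: τ_1 + 13.72 + 1.500 = 32.58, so τ_1 = 32.58 − 15.22 = 17.36 years.
γ_1 = 35.59/17.36 = 2.050; β = √(1 − 1/γ²) = √0.7620.

β = 0.873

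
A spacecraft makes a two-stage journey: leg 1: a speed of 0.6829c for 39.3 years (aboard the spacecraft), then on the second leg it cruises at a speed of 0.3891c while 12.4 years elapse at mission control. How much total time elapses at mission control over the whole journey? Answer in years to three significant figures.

Δt = 66.2 years

Leg 1: γ = 1/√(1 − 0.6829²) = 1/√0.5336 = 1.369; Δt_1 = 1.369 × 39.3 = 53.80 years.
Leg 2: 12.4 years is already measured at mission control.
Total: 53.80 + 12.40 years.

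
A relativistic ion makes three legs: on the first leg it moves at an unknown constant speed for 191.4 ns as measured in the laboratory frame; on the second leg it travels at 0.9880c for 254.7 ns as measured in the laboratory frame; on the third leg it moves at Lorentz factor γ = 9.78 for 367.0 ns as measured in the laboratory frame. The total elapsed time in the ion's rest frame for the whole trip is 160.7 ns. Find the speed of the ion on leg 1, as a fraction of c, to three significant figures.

β = 0.899

Leg 1: speed unknown; τ_1 = 191.4/γ_1.
Leg 2: γ = 1/√(1 − 0.9880²) = 1/√0.02386 = 6.474; τ_2 = 254.7/6.474 = 39.34 ns.
Leg 3: γ = 9.78; τ_3 = 367.0/9.780 = 37.53 ns.
Total proper time: τ_1 + 39.34 + 37.53 = 160.7, so τ_1 = 160.7 − 76.86 = 83.84 ns.
γ_1 = 191.4/83.84 = 2.283; β = √(1 − 1/γ²) = √0.8081.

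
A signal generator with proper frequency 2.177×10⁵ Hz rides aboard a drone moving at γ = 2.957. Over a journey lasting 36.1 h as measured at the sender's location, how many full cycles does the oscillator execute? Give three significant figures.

N = 9.57×10⁹

γ = 2.957
The oscillator's own cycle count is N = f × τ where τ is the proper time aboard the drone. τ = Δt/γ = 36.1/2.957 = 12.21 h = 4.395×10⁴ s.
N = 2.177×10⁵ × 4.395×10⁴ = 9.568×10⁹.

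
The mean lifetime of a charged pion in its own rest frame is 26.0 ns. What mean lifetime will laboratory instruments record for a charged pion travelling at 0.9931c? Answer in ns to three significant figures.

γ = 1/√(1 − 0.9931²) = 1/√0.01375 = 8.527
The rest-frame lifetime is the proper time; the lab measures the dilated interval Δt = γτ₀ = 8.527 × 26.0 ns.

Δt = 222 ns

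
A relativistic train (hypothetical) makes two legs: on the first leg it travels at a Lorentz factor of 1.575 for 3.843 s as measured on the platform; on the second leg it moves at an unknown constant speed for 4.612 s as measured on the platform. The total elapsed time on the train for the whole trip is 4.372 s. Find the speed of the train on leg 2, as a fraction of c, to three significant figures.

Leg 1: γ = 1.575; τ_1 = 3.843/1.575 = 2.440 s.
Leg 2: speed unknown; τ_2 = 4.612/γ_2.
Total proper time: 2.440 + τ_2 = 4.372, so τ_2 = 4.372 − 2.440 = 1.932 s.
γ_2 = 4.612/1.932 = 2.387; β = √(1 − 1/γ²) = √0.8245.

β = 0.908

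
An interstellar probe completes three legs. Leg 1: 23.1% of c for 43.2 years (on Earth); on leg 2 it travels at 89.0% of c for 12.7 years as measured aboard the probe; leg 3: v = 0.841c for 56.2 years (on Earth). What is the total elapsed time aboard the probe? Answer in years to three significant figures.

Leg 1: β = 0.231; γ = 1/√(1 − 0.231²) = 1/√0.9466 = 1.028; τ_1 = 43.2/1.028 = 42.03 years.
Leg 2: 12.7 years is already measured aboard the probe.
Leg 3: γ = 1/√(1 − 0.841²) = 1/√0.2927 = 1.848; τ_3 = 56.2/1.848 = 30.41 years.
Total: 42.03 + 12.70 + 30.41 years.

τ = 85.1 years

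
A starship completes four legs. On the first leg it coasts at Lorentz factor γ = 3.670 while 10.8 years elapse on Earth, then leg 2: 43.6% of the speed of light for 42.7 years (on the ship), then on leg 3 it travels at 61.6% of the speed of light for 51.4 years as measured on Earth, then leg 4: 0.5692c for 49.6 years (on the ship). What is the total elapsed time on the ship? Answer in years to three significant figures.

Leg 1: γ = 3.670; τ_1 = 10.8/3.670 = 2.943 years.
Leg 2: 42.7 years is already measured on the ship.
Leg 3: β = 0.616; γ = 1/√(1 − 0.616²) = 1/√0.6205 = 1.269; τ_3 = 51.4/1.269 = 40.49 years.
Leg 4: 49.6 years is already measured on the ship.
Total: 2.943 + 42.70 + 40.49 + 49.60 years.

τ = 136 years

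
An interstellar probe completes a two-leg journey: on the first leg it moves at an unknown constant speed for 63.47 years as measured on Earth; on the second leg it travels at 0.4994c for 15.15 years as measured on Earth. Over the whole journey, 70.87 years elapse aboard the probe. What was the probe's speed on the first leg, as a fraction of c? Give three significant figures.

β = 0.415

Leg 1: speed unknown; τ_1 = 63.47/γ_1.
Leg 2: γ = 1/√(1 − 0.4994²) = 1/√0.7506 = 1.154; τ_2 = 15.15/1.154 = 13.13 years.
Total proper time: τ_1 + 13.13 = 70.87, so τ_1 = 70.87 − 13.13 = 57.74 years.
γ_1 = 63.47/57.74 = 1.099; β = √(1 − 1/γ²) = √0.1723.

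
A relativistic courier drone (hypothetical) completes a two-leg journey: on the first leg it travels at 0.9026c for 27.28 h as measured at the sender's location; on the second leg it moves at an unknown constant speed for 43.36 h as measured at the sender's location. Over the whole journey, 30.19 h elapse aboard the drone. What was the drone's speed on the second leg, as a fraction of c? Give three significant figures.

β = 0.905

Leg 1: γ = 1/√(1 − 0.9026²) = 1/√0.1853 = 2.323; τ_1 = 27.28/2.323 = 11.74 h.
Leg 2: speed unknown; τ_2 = 43.36/γ_2.
Total proper time: 11.74 + τ_2 = 30.19, so τ_2 = 30.19 − 11.74 = 18.45 h.
γ_2 = 43.36/18.45 = 2.351; β = √(1 − 1/γ²) = √0.8190.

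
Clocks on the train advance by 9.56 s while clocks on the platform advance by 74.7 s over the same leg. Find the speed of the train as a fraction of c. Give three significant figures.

The proper time is measured on the train (both events occur at the train's location); Δt is measured on the platform. γ = Δt/τ = 74.7/9.56 = 7.814.
β = √(1 − 1/γ²) = √(1 − 0.01638) = √0.9836

β = 0.992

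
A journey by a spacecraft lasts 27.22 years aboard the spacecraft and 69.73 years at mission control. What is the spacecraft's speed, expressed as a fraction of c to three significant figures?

β = 0.921

The proper time is measured aboard the spacecraft (both events occur at the spacecraft's location); Δt is measured at mission control. γ = Δt/τ = 69.73/27.22 = 2.562.
β = √(1 − 1/γ²) = √(1 − 0.1524) = √0.8476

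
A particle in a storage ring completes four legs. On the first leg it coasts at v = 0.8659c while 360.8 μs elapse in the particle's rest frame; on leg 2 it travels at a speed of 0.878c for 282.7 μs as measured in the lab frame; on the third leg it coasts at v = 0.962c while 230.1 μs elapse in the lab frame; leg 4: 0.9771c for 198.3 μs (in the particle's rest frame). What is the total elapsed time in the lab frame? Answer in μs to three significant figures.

Leg 1: γ = 1/√(1 − 0.8659²) = 1/√0.2502 = 1.999; Δt_1 = 1.999 × 360.8 = 721.3 μs.
Leg 2: 282.7 μs is already measured in the lab frame.
Leg 3: 230.1 μs is already measured in the lab frame.
Leg 4: γ = 1/√(1 − 0.9771²) = 1/√0.04528 = 4.700; Δt_4 = 4.700 × 198.3 = 931.9 μs.
Total: 721.3 + 282.7 + 230.1 + 931.9 μs.

Δt = 2170 μs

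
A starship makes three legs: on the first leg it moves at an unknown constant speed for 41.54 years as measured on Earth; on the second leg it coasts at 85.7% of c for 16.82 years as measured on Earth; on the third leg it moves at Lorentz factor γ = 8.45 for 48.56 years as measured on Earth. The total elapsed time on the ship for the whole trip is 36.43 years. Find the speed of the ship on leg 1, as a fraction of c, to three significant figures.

β = 0.848

Leg 1: speed unknown; τ_1 = 41.54/γ_1.
Leg 2: β = 0.857; γ = 1/√(1 − 0.857²) = 1/√0.2656 = 1.941; τ_2 = 16.82/1.941 = 8.668 years.
Leg 3: γ = 8.45; τ_3 = 48.56/8.450 = 5.747 years.
Total proper time: τ_1 + 8.668 + 5.747 = 36.43, so τ_1 = 36.43 − 14.41 = 22.02 years.
γ_1 = 41.54/22.02 = 1.887; β = √(1 − 1/γ²) = √0.7191.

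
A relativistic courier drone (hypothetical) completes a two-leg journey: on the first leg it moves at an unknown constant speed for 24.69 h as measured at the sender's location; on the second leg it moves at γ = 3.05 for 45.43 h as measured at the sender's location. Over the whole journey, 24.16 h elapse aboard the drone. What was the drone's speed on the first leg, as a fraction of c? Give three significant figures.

β = 0.927

Leg 1: speed unknown; τ_1 = 24.69/γ_1.
Leg 2: γ = 3.05; τ_2 = 45.43/3.050 = 14.90 h.
Total proper time: τ_1 + 14.90 = 24.16, so τ_1 = 24.16 − 14.90 = 9.265 h.
γ_1 = 24.69/9.265 = 2.665; β = √(1 − 1/γ²) = √0.8592.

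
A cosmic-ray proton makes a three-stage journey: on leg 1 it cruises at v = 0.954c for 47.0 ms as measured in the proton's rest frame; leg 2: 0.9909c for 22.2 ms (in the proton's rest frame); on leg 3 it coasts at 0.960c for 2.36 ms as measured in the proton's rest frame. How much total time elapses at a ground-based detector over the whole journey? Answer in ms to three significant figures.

Leg 1: γ = 1/√(1 − 0.954²) = 1/√0.08988 = 3.335; Δt_1 = 3.335 × 47.0 = 156.8 ms.
Leg 2: γ = 1/√(1 − 0.9909²) = 1/√0.01812 = 7.429; Δt_2 = 7.429 × 22.2 = 164.9 ms.
Leg 3: γ = 1/√(1 − 0.960²) = 25/7 ≈ 3.571; Δt_3 = 3.571 × 2.36 = 8.429 ms.
Total: 156.8 + 164.9 + 8.429 ms.

Δt = 330 ms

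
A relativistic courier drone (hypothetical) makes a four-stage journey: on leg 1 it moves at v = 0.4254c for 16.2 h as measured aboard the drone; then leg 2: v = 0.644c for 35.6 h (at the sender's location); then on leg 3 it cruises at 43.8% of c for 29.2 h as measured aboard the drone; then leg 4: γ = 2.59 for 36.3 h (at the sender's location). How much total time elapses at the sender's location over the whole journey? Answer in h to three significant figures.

Leg 1: γ = 1/√(1 − 0.4254²) = 1/√0.8190 = 1.105; Δt_1 = 1.105 × 16.2 = 17.90 h.
Leg 2: 35.6 h is already measured at the sender's location.
Leg 3: β = 0.438; γ = 1/√(1 − 0.438²) = 1/√0.8082 = 1.112; Δt_3 = 1.112 × 29.2 = 32.48 h.
Leg 4: 36.3 h is already measured at the sender's location.
Total: 17.90 + 35.60 + 32.48 + 36.30 h.

Δt = 122 h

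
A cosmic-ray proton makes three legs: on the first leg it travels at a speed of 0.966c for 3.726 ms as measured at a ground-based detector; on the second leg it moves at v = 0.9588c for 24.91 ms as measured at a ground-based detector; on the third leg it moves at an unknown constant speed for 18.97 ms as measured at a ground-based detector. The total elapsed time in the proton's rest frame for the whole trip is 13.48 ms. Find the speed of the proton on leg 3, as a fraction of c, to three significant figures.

Leg 1: γ = 1/√(1 − 0.966²) = 1/√0.06684 = 3.868; τ_1 = 3.726/3.868 = 0.9633 ms.
Leg 2: γ = 1/√(1 − 0.9588²) = 1/√0.08070 = 3.520; τ_2 = 24.91/3.520 = 7.076 ms.
Leg 3: speed unknown; τ_3 = 18.97/γ_3.
Total proper time: 0.9633 + 7.076 + τ_3 = 13.48, so τ_3 = 13.48 − 8.040 = 5.440 ms.
γ_3 = 18.97/5.440 = 3.487; β = √(1 − 1/γ²) = √0.9178.

β = 0.958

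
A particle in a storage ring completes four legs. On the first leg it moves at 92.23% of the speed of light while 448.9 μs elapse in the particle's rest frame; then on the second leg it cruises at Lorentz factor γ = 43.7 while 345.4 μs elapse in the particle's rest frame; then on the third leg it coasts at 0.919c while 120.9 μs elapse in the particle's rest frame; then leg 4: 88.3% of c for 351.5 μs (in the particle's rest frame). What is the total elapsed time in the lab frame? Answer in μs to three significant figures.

Leg 1: β = 0.9223; γ = 1/√(1 − 0.9223²) = 1/√0.1494 = 2.587; Δt_1 = 2.587 × 448.9 = 1162 μs.
Leg 2: γ = 43.7; Δt_2 = 43.70 × 345.4 = 1.509×10⁴ μs.
Leg 3: γ = 1/√(1 − 0.919²) = 1/√0.1554 = 2.536; Δt_3 = 2.536 × 120.9 = 306.7 μs.
Leg 4: β = 0.883; γ = 1/√(1 − 0.883²) = 1/√0.2203 = 2.131; Δt_4 = 2.131 × 351.5 = 748.9 μs.
Total: 1162 + 1.509×10⁴ + 306.7 + 748.9 μs.

Δt = 1.73×10⁴ μs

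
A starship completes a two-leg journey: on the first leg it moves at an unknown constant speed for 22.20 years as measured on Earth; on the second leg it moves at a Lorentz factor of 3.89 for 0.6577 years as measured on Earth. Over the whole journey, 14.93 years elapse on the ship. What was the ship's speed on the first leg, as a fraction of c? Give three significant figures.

β = 0.747

Leg 1: speed unknown; τ_1 = 22.20/γ_1.
Leg 2: γ = 3.89; τ_2 = 0.6577/3.890 = 0.1691 years.
Total proper time: τ_1 + 0.1691 = 14.93, so τ_1 = 14.93 − 0.1691 = 14.76 years.
γ_1 = 22.20/14.76 = 1.504; β = √(1 − 1/γ²) = √0.5579.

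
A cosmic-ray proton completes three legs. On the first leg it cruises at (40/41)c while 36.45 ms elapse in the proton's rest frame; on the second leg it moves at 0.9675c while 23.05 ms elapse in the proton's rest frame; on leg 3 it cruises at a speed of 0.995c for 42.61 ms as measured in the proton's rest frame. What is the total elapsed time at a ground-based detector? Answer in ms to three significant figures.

Δt = 684 ms

Leg 1: γ = 1/√(1 − (40/41)²) = 41/9 ≈ 4.556; Δt_1 = 4.556 × 36.45 = 166.0 ms.
Leg 2: γ = 1/√(1 − 0.9675²) = 1/√0.06394 = 3.955; Δt_2 = 3.955 × 23.05 = 91.15 ms.
Leg 3: γ = 1/√(1 − 0.995²) = 1/√0.009975 = 10.01; Δt_3 = 10.01 × 42.61 = 426.6 ms.
Total: 166.0 + 91.15 + 426.6 ms.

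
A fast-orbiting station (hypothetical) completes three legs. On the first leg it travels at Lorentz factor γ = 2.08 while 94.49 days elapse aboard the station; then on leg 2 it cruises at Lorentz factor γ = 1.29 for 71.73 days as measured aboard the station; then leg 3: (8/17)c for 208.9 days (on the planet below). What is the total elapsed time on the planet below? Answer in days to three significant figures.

Δt = 498 days

Leg 1: γ = 2.08; Δt_1 = 2.080 × 94.49 = 196.5 days.
Leg 2: γ = 1.29; Δt_2 = 1.290 × 71.73 = 92.53 days.
Leg 3: 208.9 days is already measured on the planet below.
Total: 196.5 + 92.53 + 208.9 days.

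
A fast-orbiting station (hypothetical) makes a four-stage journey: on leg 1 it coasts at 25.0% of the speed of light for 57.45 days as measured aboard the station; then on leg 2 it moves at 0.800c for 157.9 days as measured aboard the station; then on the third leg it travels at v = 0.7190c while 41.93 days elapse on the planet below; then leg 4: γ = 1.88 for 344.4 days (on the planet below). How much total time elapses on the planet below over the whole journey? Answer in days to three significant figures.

Δt = 709 days

Leg 1: β = 0.250; γ = 1/√(1 − 0.250²) = 1/√0.9375 = 1.033; Δt_1 = 1.033 × 57.45 = 59.33 days.
Leg 2: γ = 1/√(1 − 0.800²) = 5/3 ≈ 1.667; Δt_2 = 1.667 × 157.9 = 263.2 days.
Leg 3: 41.93 days is already measured on the planet below.
Leg 4: 344.4 days is already measured on the planet below.
Total: 59.33 + 263.2 + 41.93 + 344.4 days.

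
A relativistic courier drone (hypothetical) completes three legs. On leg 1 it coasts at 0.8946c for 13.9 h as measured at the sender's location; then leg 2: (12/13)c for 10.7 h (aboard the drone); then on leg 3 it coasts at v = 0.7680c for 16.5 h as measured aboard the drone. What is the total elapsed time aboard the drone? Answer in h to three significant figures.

Leg 1: γ = 1/√(1 − 0.8946²) = 1/√0.1997 = 2.238; τ_1 = 13.9/2.238 = 6.211 h.
Leg 2: 10.7 h is already measured aboard the drone.
Leg 3: 16.5 h is already measured aboard the drone.
Total: 6.211 + 10.70 + 16.50 h.

τ = 33.4 h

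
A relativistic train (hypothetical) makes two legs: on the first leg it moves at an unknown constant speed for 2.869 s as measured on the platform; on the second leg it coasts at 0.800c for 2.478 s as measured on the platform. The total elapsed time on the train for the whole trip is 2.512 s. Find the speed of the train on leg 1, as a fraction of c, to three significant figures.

Leg 1: speed unknown; τ_1 = 2.869/γ_1.
Leg 2: γ = 1/√(1 − 0.800²) = 5/3 ≈ 1.667; τ_2 = 2.478/1.667 = 1.487 s.
Total proper time: τ_1 + 1.487 = 2.512, so τ_1 = 2.512 − 1.487 = 1.025 s.
γ_1 = 2.869/1.025 = 2.798; β = √(1 − 1/γ²) = √0.8723.

β = 0.934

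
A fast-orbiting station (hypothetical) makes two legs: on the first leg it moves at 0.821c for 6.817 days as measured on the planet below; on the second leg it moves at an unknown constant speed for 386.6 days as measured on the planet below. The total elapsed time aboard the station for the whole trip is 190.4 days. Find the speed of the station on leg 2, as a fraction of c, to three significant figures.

Leg 1: γ = 1/√(1 − 0.821²) = 1/√0.3260 = 1.752; τ_1 = 6.817/1.752 = 3.892 days.
Leg 2: speed unknown; τ_2 = 386.6/γ_2.
Total proper time: 3.892 + τ_2 = 190.4, so τ_2 = 190.4 − 3.892 = 186.5 days.
γ_2 = 386.6/186.5 = 2.073; β = √(1 − 1/γ²) = √0.7673.

β = 0.876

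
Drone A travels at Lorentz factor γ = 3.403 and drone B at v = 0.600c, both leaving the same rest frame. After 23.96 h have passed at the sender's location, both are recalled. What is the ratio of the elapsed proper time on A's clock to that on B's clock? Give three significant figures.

A: γ = 3.403. B: γ = 1/√(1 − 0.600²) = 1/√0.6400 = 1.250.
τ_A/τ_B = γ_B/γ_A = 1.250/3.403 = 0.3673, so τ_A/τ_B = 0.3673.

τ_A/τ_B = 0.367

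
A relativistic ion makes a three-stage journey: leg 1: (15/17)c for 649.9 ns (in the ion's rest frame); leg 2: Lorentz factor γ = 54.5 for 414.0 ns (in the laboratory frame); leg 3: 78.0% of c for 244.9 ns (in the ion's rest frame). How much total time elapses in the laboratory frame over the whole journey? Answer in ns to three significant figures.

Leg 1: γ = 1/√(1 − (15/17)²) = 17/8 = 2.125; Δt_1 = 2.125 × 649.9 = 1381 ns.
Leg 2: 414.0 ns is already measured in the laboratory frame.
Leg 3: β = 0.780; γ = 1/√(1 − 0.780²) = 1/√0.3916 = 1.598; Δt_3 = 1.598 × 244.9 = 391.4 ns.
Total: 1381 + 414.0 + 391.4 ns.

Δt = 2190 ns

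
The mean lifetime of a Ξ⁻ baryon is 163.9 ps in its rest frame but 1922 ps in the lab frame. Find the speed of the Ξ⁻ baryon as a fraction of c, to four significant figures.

v = 0.9964c

γ = Δt/τ₀ = 1922/163.9 = 11.73
β = √(1 − 1/γ²) = √(1 − 0.007272) = √0.9927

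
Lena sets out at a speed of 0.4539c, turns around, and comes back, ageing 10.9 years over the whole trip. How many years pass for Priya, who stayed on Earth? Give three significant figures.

γ = 1/√(1 − 0.4539²) = 1/√0.7940 = 1.122
Earth-frame duration is the dilated interval: Δt = γτ = 1.122 × 10.9 years.

Δt = 12.2 years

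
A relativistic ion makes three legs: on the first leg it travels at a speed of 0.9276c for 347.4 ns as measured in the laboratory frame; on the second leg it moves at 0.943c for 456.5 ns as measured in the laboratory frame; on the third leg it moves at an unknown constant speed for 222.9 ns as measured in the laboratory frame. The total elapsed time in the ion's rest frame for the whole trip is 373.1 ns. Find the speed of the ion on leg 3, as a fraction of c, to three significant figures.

Leg 1: γ = 1/√(1 − 0.9276²) = 1/√0.1396 = 2.677; τ_1 = 347.4/2.677 = 129.8 ns.
Leg 2: γ = 1/√(1 − 0.943²) = 1/√0.1108 = 3.005; τ_2 = 456.5/3.005 = 151.9 ns.
Leg 3: speed unknown; τ_3 = 222.9/γ_3.
Total proper time: 129.8 + 151.9 + τ_3 = 373.1, so τ_3 = 373.1 − 281.7 = 91.40 ns.
γ_3 = 222.9/91.40 = 2.439; β = √(1 − 1/γ²) = √0.8319.

β = 0.912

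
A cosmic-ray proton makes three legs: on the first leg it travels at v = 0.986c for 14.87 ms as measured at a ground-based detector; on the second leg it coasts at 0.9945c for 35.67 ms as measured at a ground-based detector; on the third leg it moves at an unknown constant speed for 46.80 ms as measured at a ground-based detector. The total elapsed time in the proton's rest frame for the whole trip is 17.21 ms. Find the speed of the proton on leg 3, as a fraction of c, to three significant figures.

Leg 1: γ = 1/√(1 − 0.986²) = 1/√0.02780 = 5.997; τ_1 = 14.87/5.997 = 2.480 ms.
Leg 2: γ = 1/√(1 − 0.9945²) = 1/√0.01097 = 9.548; τ_2 = 35.67/9.548 = 3.736 ms.
Leg 3: speed unknown; τ_3 = 46.80/γ_3.
Total proper time: 2.480 + 3.736 + τ_3 = 17.21, so τ_3 = 17.21 − 6.215 = 10.99 ms.
γ_3 = 46.80/10.99 = 4.257; β = √(1 − 1/γ²) = √0.9448.

β = 0.972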